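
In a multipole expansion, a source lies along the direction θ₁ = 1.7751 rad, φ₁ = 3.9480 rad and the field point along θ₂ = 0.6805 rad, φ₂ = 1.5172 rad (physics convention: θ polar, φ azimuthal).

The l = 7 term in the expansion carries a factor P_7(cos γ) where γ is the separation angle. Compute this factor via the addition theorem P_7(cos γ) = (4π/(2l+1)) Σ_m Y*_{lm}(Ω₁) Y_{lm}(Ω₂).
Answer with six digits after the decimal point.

-0.307960

Addition theorem: P_7(cos γ) = (4π/15) Σ_m Y*_{lm}(Ω₁) Y_{lm}(Ω₂), m = −7…7:
  m=-7: Y*=-0.34664 + 0.25719j  Y=-0.00715 + 0.01816j  product -0.00219 - 0.00813j
  m=-6: Y*=-0.04207 + 0.33197j  Y=-0.08559 - 0.02851j  product 0.01307 - 0.02721j
  m=-5: Y*=-0.09660 - 0.11937j  Y=0.06566 - 0.23911j  product -0.03489 + 0.01526j
  m=-4: Y*=-0.33621 - 0.02832j  Y=0.42393 + 0.09230j  product -0.13992 - 0.04304j
  m=-3: Y*=0.04096 - 0.03609j  Y=-0.06758 + 0.41667j  product 0.01227 + 0.01951j
  m=-2: Y*=0.01370 - 0.32582j  Y=-0.03527 - 0.00380j  product -0.00172 + 0.01144j
  m=-1: Y*=0.01090 + 0.01137j  Y=-0.02048 + 0.38178j  product -0.00456 + 0.00393j
  m=+0: Y*=0.32111 + 0.00000j  Y=-0.16106 + 0.00000j  product -0.05172 + 0.00000j
  m=+1: Y*=-0.01090 + 0.01137j  Y=0.02048 + 0.38178j  product -0.00456 - 0.00393j
  m=+2: Y*=0.01370 + 0.32582j  Y=-0.03527 + 0.00380j  product -0.00172 - 0.01144j
  m=+3: Y*=-0.04096 - 0.03609j  Y=0.06758 + 0.41667j  product 0.01227 - 0.01951j
  m=+4: Y*=-0.33621 + 0.02832j  Y=0.42393 - 0.09230j  product -0.13992 + 0.04304j
  m=+5: Y*=0.09660 - 0.11937j  Y=-0.06566 - 0.23911j  product -0.03489 - 0.01526j
  m=+6: Y*=-0.04207 - 0.33197j  Y=-0.08559 + 0.02851j  product 0.01307 + 0.02721j
  m=+7: Y*=0.34664 + 0.25719j  Y=0.00715 + 0.01816j  product -0.00219 + 0.00813j
Σ over m = -0.36760 + 0.00000j; ×(4π/15) → -0.30796 + 0.00000j. Real part: -0.307960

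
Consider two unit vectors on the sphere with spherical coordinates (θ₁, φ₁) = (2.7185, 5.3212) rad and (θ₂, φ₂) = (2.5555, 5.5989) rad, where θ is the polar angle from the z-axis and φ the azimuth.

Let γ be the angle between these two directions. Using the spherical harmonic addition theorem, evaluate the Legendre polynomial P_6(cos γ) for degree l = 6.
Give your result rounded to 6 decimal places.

Addition theorem: P_6(cos γ) = (4π/13) Σ_m Y*_{lm}(Ω₁) Y_{lm}(Ω₂), m = −6…6:
  m=-6: +0.002018+0.001132i × -0.007886-0.011364i = -0.000003-0.000032i  (running Σ = -0.000003-0.000032i)
  m=-5: -0.001734-0.017720i × +0.069365+0.019934i = +0.000233-0.001264i  (running Σ = +0.000230-0.001296i)
  m=-4: -0.062829+0.053606i × -0.203676+0.087183i = +0.008123-0.016396i  (running Σ = +0.008353-0.017692i)
  m=-3: +0.244440+0.063886i × +0.197312-0.377102i = +0.072322-0.079574i  (running Σ = +0.080676-0.097265i)
  m=-2: -0.167991-0.455716i × +0.088134+0.429865i = +0.181091-0.112378i  (running Σ = +0.261766-0.209643i)
  m=-1: -0.253063+0.362996i × -0.011045-0.009010i = +0.006066-0.001729i  (running Σ = +0.267832-0.211372i)
  m=0: -0.170718-0.000000i × -0.421606+0.000000i = +0.071976+0.000000i  (running Σ = +0.339808-0.211372i)
  m=1: +0.253063+0.362996i × +0.011045-0.009010i = +0.006066+0.001729i  (running Σ = +0.345873-0.209643i)
  m=2: -0.167991+0.455716i × +0.088134-0.429865i = +0.181091+0.112378i  (running Σ = +0.526964-0.097265i)
  m=3: -0.244440+0.063886i × -0.197312-0.377102i = +0.072322+0.079574i  (running Σ = +0.599286-0.017692i)
  m=4: -0.062829-0.053606i × -0.203676-0.087183i = +0.008123+0.016396i  (running Σ = +0.607410-0.001296i)
  m=5: +0.001734-0.017720i × -0.069365+0.019934i = +0.000233+0.001264i  (running Σ = +0.607643-0.000032i)
  m=6: +0.002018-0.001132i × -0.007886+0.011364i = -0.000003+0.000032i  (running Σ = +0.607640-0.000000i)
Σ over m = +0.607640-0.000000i; ×(4π/13) → +0.587371-0.000000i. Real part: 0.587371

0.587371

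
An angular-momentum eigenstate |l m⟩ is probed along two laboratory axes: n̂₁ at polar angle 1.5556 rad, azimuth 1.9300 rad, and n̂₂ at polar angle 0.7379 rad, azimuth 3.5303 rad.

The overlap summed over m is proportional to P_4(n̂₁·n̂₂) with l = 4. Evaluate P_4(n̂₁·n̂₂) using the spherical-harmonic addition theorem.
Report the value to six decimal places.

Addition theorem: P_4(cos γ) = (4π/9) Σ_m Y*_{lm}(Ω₁) Y_{lm}(Ω₂), m = −4…4:
  [-4]  conj(Y_{4,-4})(Ω₁) = 0.05909 + 0.43836j ; Y_{4,-4}(Ω₂) = 0.00145 - 0.09063j ; Δ = 0.03981 - 0.00472j
  [-3]  conj(Y_{4,-3})(Ω₁) = 0.01675 - 0.00900j ; Y_{4,-3}(Ω₂) = -0.11101 + 0.25919j ; Δ = 0.00047 + 0.00534j
  [-2]  conj(Y_{4,-2})(Ω₁) = 0.25138 + 0.21977j ; Y_{4,-2}(Ω₂) = 0.30558 - 0.30074j ; Δ = 0.14291 - 0.00844j
  [-1]  conj(Y_{4,-1})(Ω₁) = 0.00758 - 0.02018j ; Y_{4,-1}(Ω₂) = -0.18130 + 0.07425j ; Δ = 0.00012 + 0.00422j
  [+0]  conj(Y_{4,0})(Ω₁) = 0.31662 + 0.00000j ; Y_{4,0}(Ω₂) = -0.31039 + 0.00000j ; Δ = -0.09828 + 0.00000j
  [+1]  conj(Y_{4,1})(Ω₁) = -0.00758 - 0.02018j ; Y_{4,1}(Ω₂) = 0.18130 + 0.07425j ; Δ = 0.00012 - 0.00422j
  [+2]  conj(Y_{4,2})(Ω₁) = 0.25138 - 0.21977j ; Y_{4,2}(Ω₂) = 0.30558 + 0.30074j ; Δ = 0.14291 + 0.00844j
  [+3]  conj(Y_{4,3})(Ω₁) = -0.01675 - 0.00900j ; Y_{4,3}(Ω₂) = 0.11101 + 0.25919j ; Δ = 0.00047 - 0.00534j
  [+4]  conj(Y_{4,4})(Ω₁) = 0.05909 - 0.43836j ; Y_{4,4}(Ω₂) = 0.00145 + 0.09063j ; Δ = 0.03981 + 0.00472j
Total Σ_m = 0.26838 + 0.00000j. Multiply by 1.396263: 0.37472 + 0.00000j. P_4(cos γ) = 0.374723

0.374723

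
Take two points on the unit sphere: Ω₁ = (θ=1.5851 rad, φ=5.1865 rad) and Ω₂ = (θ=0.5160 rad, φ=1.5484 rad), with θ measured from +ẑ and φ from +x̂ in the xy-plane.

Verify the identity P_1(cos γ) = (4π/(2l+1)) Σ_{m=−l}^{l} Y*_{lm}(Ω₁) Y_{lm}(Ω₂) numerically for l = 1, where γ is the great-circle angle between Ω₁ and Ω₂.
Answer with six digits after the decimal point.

-0.446224

Summing Y*_{l m}(θ₁,φ₁)·Y_{l m}(θ₂,φ₂) over m ∈ [−1, 1]; prefactor 4π/(2·1+1) = 4.188790:
  term(m=-1) = -0.051779-0.028053i   from Y*(Ω₁)=+0.157718-0.307354i, Y(Ω₂)=+0.003818-0.170426i
  term(m=+0) = -0.002970-0.000000i   from Y*(Ω₁)=-0.006989-0.000000i, Y(Ω₂)=+0.424986+0.000000i
  term(m=+1) = -0.051779+0.028053i   from Y*(Ω₁)=-0.157718-0.307354i, Y(Ω₂)=-0.003818-0.170426i
Accumulated sum -0.106528+0.000000i; after 4π/(2l+1) scaling, -0.446224+0.000000i ⇒ P_1 = -0.446224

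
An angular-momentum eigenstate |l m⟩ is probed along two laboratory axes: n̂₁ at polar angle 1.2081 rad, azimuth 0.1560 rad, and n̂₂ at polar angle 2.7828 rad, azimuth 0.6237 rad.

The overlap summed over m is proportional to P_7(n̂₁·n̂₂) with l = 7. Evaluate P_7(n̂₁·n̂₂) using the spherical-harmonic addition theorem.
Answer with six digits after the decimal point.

0.084485

Summing Y*_{l m}(θ₁,φ₁)·Y_{l m}(θ₂,φ₂) over m ∈ [−7, 7]; prefactor 4π/(2·7+1) = 0.837758:
  m=-7: +0.143857+0.277137i × -0.000112+0.000310i = -0.000102+0.000014i  (running Σ = -0.000102+0.000014i)
  m=-6: +0.262921+0.356993i × +0.002709-0.001856i = +0.001375+0.000479i  (running Σ = +0.001273+0.000493i)
  m=-5: +0.118601+0.117327i × -0.020361-0.000470i = -0.002360-0.002445i  (running Σ = -0.001087-0.001952i)
  m=-4: -0.220150-0.158500i × +0.070004+0.052864i = -0.007032-0.022733i  (running Σ = -0.008119-0.024685i)
  m=-3: -0.245480-0.124079i × -0.078000-0.251881i = -0.012106+0.071510i  (running Σ = -0.020225+0.046825i)
  m=-2: +0.157897+0.050927i × -0.163443+0.487652i = -0.050642+0.068675i  (running Σ = -0.070867+0.115500i)
  m=-1: +0.295314+0.046446i × +0.399996-0.287801i = +0.131492-0.066413i  (running Σ = +0.060625+0.049086i)
  m=0: -0.132598-0.000000i × +0.153871+0.000000i = -0.020403-0.000000i  (running Σ = +0.040222+0.049086i)
  m=1: -0.295314+0.046446i × -0.399996-0.287801i = +0.131492+0.066413i  (running Σ = +0.171714+0.115500i)
  m=2: +0.157897-0.050927i × -0.163443-0.487652i = -0.050642-0.068675i  (running Σ = +0.121072+0.046825i)
  m=3: +0.245480-0.124079i × +0.078000-0.251881i = -0.012106-0.071510i  (running Σ = +0.108966-0.024685i)
  m=4: -0.220150+0.158500i × +0.070004-0.052864i = -0.007032+0.022733i  (running Σ = +0.101934-0.001952i)
  m=5: -0.118601+0.117327i × +0.020361-0.000470i = -0.002360+0.002445i  (running Σ = +0.099574+0.000493i)
  m=6: +0.262921-0.356993i × +0.002709+0.001856i = +0.001375-0.000479i  (running Σ = +0.100949+0.000014i)
  m=7: -0.143857+0.277137i × +0.000112+0.000310i = -0.000102-0.000014i  (running Σ = +0.100847+0.000000i)
Σ over m = +0.100847+0.000000i; ×(4π/15) → +0.084485+0.000000i. Real part: 0.084485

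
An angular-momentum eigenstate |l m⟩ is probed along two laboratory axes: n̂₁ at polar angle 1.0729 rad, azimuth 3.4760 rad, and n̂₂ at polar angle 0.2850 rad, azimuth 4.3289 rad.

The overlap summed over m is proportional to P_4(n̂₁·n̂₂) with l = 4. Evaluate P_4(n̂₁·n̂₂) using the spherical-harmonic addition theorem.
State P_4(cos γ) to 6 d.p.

Summing Y*_{l m}(θ₁,φ₁)·Y_{l m}(θ₂,φ₂) over m ∈ [−4, 4]; prefactor 4π/(2·4+1) = 1.396263:
  m=-4: Y*=0.06093 + 0.25655j  Y=0.00010 + 0.00276j  product -0.00070 + 0.00019j
  m=-3: Y*=-0.21794 - 0.34184j  Y=0.02437 - 0.01089j  product -0.00904 - 0.00596j
  m=-2: Y*=0.12086 + 0.09552j  Y=-0.10370 - 0.09995j  product -0.00299 - 0.02199j
  m=-1: Y*=0.26316 + 0.09144j  Y=-0.16461 + 0.40800j  product -0.08062 + 0.09232j
  m=+0: Y*=-0.21387 + 0.00000j  Y=0.53493 + 0.00000j  product -0.11440 + 0.00000j
  m=+1: Y*=-0.26316 + 0.09144j  Y=0.16461 + 0.40800j  product -0.08062 - 0.09232j
  m=+2: Y*=0.12086 - 0.09552j  Y=-0.10370 + 0.09995j  product -0.00299 + 0.02199j
  m=+3: Y*=0.21794 - 0.34184j  Y=-0.02437 - 0.01089j  product -0.00904 + 0.00596j
  m=+4: Y*=0.06093 - 0.25655j  Y=0.00010 - 0.00276j  product -0.00070 - 0.00019j
Accumulated sum -0.30110 + 0.00000j; after 4π/(2l+1) scaling, -0.42042 + 0.00000j ⇒ P_4 = -0.420417

-0.420417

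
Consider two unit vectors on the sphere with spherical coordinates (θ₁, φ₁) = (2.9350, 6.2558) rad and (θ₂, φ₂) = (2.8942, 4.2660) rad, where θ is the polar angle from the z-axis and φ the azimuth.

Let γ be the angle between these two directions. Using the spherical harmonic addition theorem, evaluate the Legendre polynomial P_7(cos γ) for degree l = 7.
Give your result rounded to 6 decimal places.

-0.209760

Expand P_7 via completeness: Σ_{m} conj(Y_{7,m}) at Ω₁ times Y_{7,m} at Ω₂ —
  term(m=-7) = 0.00000 + 0.00000j   from Y*(Ω₁)=0.00001 - 0.00000j, Y(Ω₂)=0.00000 + 0.00003j
  term(m=-6) = 0.00000 - 0.00000j   from Y*(Ω₁)=-0.00013 + 0.00002j, Y(Ω₂)=-0.00035 + 0.00017j
  term(m=-5) = -0.00000 - 0.00000j   from Y*(Ω₁)=0.00151 - 0.00021j, Y(Ω₂)=-0.00286 - 0.00223j
  term(m=-4) = -0.00003 + 0.00028j   from Y*(Ω₁)=-0.01195 + 0.00131j, Y(Ω₂)=0.00503 - 0.02305j
  term(m=-3) = 0.00705 - 0.00229j   from Y*(Ω₁)=0.06756 - 0.00556j, Y(Ω₂)=0.10645 - 0.02511j
  term(m=-2) = -0.06079 - 0.06755j   from Y*(Ω₁)=-0.26280 + 0.01441j, Y(Ω₂)=0.21659 + 0.26893j
  term(m=-1) = -0.16074 + 0.36091j   from Y*(Ω₁)=0.61810 - 0.01693j, Y(Ω₂)=-0.27584 + 0.57635j
  term(m=+0) = 0.17866 + 0.00000j   from Y*(Ω₁)=-0.53005 + 0.00000j, Y(Ω₂)=-0.33705 + 0.00000j
  term(m=+1) = -0.16074 - 0.36091j   from Y*(Ω₁)=-0.61810 - 0.01693j, Y(Ω₂)=0.27584 + 0.57635j
  term(m=+2) = -0.06079 + 0.06755j   from Y*(Ω₁)=-0.26280 - 0.01441j, Y(Ω₂)=0.21659 - 0.26893j
  term(m=+3) = 0.00705 + 0.00229j   from Y*(Ω₁)=-0.06756 - 0.00556j, Y(Ω₂)=-0.10645 - 0.02511j
  term(m=+4) = -0.00003 - 0.00028j   from Y*(Ω₁)=-0.01195 - 0.00131j, Y(Ω₂)=0.00503 + 0.02305j
  term(m=+5) = -0.00000 + 0.00000j   from Y*(Ω₁)=-0.00151 - 0.00021j, Y(Ω₂)=0.00286 - 0.00223j
  term(m=+6) = 0.00000 + 0.00000j   from Y*(Ω₁)=-0.00013 - 0.00002j, Y(Ω₂)=-0.00035 - 0.00017j
  term(m=+7) = 0.00000 - 0.00000j   from Y*(Ω₁)=-0.00001 - 0.00000j, Y(Ω₂)=-0.00000 + 0.00003j
Total Σ_m = -0.25038 - 0.00000j. Multiply by 0.837758: -0.20976 - 0.00000j. P_7(cos γ) = -0.209760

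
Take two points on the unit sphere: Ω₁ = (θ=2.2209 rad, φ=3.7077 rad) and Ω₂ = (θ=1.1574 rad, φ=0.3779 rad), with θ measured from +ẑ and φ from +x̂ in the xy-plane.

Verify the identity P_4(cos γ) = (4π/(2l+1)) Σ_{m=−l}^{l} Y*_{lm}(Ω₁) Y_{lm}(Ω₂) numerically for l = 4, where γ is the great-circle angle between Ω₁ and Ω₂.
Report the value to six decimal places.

0.628631

Summing Y*_{l m}(θ₁,φ₁)·Y_{l m}(θ₂,φ₂) over m ∈ [−4, 4]; prefactor 4π/(2·4+1) = 1.396263:
  m=-4: Y*=-0.11360 + 0.13662j  Y=0.01841 - 0.31068j  product 0.04036 + 0.03781j
  m=-3: Y*=-0.04860 + 0.37903j  Y=0.16346 - 0.34985j  product 0.12466 + 0.07896j
  m=-2: Y*=0.14082 + 0.30023j  Y=0.02647 - 0.02495j  product 0.01122 + 0.00443j
  m=-1: Y*=-0.08379 - 0.05325j  Y=-0.30255 + 0.12010j  product 0.03175 + 0.00605j
  m=+0: Y*=-0.34836 + 0.00000j  Y=-0.09837 + 0.00000j  product 0.03427 + 0.00000j
  m=+1: Y*=0.08379 - 0.05325j  Y=0.30255 + 0.12010j  product 0.03175 - 0.00605j
  m=+2: Y*=0.14082 - 0.30023j  Y=0.02647 + 0.02495j  product 0.01122 - 0.00443j
  m=+3: Y*=0.04860 + 0.37903j  Y=-0.16346 - 0.34985j  product 0.12466 - 0.07896j
  m=+4: Y*=-0.11360 - 0.13662j  Y=0.01841 + 0.31068j  product 0.04036 - 0.03781j
Σ over m = 0.45022 + 0.00000j; ×(4π/9) → 0.62863 + 0.00000j. Real part: 0.628631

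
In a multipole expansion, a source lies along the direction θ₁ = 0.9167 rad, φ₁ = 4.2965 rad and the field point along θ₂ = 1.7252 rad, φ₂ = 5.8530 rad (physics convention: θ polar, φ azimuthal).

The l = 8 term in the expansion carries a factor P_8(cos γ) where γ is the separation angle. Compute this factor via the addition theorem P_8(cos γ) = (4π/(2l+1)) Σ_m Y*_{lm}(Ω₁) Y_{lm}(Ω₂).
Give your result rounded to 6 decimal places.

0.209124

Summing Y*_{l m}(θ₁,φ₁)·Y_{l m}(θ₂,φ₂) over m ∈ [−8, 8]; prefactor 4π/(2·8+1) = 0.739198:
  term(m=-8) = +0.037732+0.004334i   from Y*(Ω₁)=-0.079700+0.014958i, Y(Ω₂)=-0.447465-0.138363i
  term(m=-7) = +0.007245-0.072152i   from Y*(Ω₁)=+0.056785-0.242117i, Y(Ω₂)=+0.289121-0.037886i
  term(m=-6) = +0.096420+0.008291i   from Y*(Ω₁)=+0.341792+0.257820i, Y(Ω₂)=+0.191460-0.120164i
  term(m=-5) = +0.008848-0.123571i   from Y*(Ω₁)=-0.347268+0.193632i, Y(Ω₂)=-0.170790+0.260607i
  term(m=-4) = +0.005152+0.000295i   from Y*(Ω₁)=-0.003517-0.037806i, Y(Ω₂)=-0.020301+0.134373i
  term(m=-3) = -0.004548+0.105980i   from Y*(Ω₁)=-0.322483-0.107989i, Y(Ω₂)=-0.086272-0.299747i
  term(m=-2) = -0.021431-0.000613i   from Y*(Ω₁)=+0.154091-0.169091i, Y(Ω₂)=-0.061120-0.071047i
  term(m=-1) = +0.001091-0.076329i   from Y*(Ω₁)=-0.099534-0.225368i, Y(Ω₂)=+0.281616+0.129218i
  term(m=+0) = +0.021889+0.000000i   from Y*(Ω₁)=+0.270092-0.000000i, Y(Ω₂)=+0.081042+0.000000i
  term(m=+1) = +0.001091+0.076329i   from Y*(Ω₁)=+0.099534-0.225368i, Y(Ω₂)=-0.281616+0.129218i
  term(m=+2) = -0.021431+0.000613i   from Y*(Ω₁)=+0.154091+0.169091i, Y(Ω₂)=-0.061120+0.071047i
  term(m=+3) = -0.004548-0.105980i   from Y*(Ω₁)=+0.322483-0.107989i, Y(Ω₂)=+0.086272-0.299747i
  term(m=+4) = +0.005152-0.000295i   from Y*(Ω₁)=-0.003517+0.037806i, Y(Ω₂)=-0.020301-0.134373i
  term(m=+5) = +0.008848+0.123571i   from Y*(Ω₁)=+0.347268+0.193632i, Y(Ω₂)=+0.170790+0.260607i
  term(m=+6) = +0.096420-0.008291i   from Y*(Ω₁)=+0.341792-0.257820i, Y(Ω₂)=+0.191460+0.120164i
  term(m=+7) = +0.007245+0.072152i   from Y*(Ω₁)=-0.056785-0.242117i, Y(Ω₂)=-0.289121-0.037886i
  term(m=+8) = +0.037732-0.004334i   from Y*(Ω₁)=-0.079700-0.014958i, Y(Ω₂)=-0.447465+0.138363i
Accumulated sum +0.282906+0.000000i; after 4π/(2l+1) scaling, +0.209124+0.000000i ⇒ P_8 = 0.209124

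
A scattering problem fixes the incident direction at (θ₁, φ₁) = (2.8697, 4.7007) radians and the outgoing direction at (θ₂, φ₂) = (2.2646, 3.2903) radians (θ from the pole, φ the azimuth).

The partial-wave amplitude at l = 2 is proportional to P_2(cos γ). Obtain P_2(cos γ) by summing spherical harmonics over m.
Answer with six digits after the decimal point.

0.131705

Summing Y*_{l m}(θ₁,φ₁)·Y_{l m}(θ₂,φ₂) over m ∈ [−2, 2]; prefactor 4π/(2·2+1) = 2.513274:
  m=-2: Y*=-0.027851+0.000651i  Y=+0.218296-0.066909i  product -0.006036+0.002006i
  m=-1: Y*=+0.002336+0.199837i  Y=+0.375619-0.056273i  product +0.012123+0.074931i
  m=+0: Y*=+0.562543-0.000000i  Y=+0.071515+0.000000i  product +0.040230+0.000000i
  m=+1: Y*=-0.002336+0.199837i  Y=-0.375619-0.056273i  product +0.012123-0.074931i
  m=+2: Y*=-0.027851-0.000651i  Y=+0.218296+0.066909i  product -0.006036-0.002006i
Total Σ_m = +0.052404-0.000000i. Multiply by 2.513274: +0.131705-0.000000i. P_2(cos γ) = 0.131705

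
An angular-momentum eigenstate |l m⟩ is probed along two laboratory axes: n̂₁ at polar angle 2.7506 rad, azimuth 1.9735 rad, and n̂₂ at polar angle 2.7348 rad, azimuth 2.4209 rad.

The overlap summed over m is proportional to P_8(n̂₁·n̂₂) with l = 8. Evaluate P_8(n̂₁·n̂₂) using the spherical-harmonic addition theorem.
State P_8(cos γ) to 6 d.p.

0.528002

Addition theorem: P_8(cos γ) = (4π/17) Σ_m Y*_{lm}(Ω₁) Y_{lm}(Ω₂), m = −8…8:
  term(m=-8) = -0.000000+0.000000i   from Y*(Ω₁)=-0.000229-0.000018i, Y(Ω₂)=+0.000269-0.000153i
  term(m=-7) = -0.000006-0.000000i   from Y*(Ω₁)=-0.000706-0.002111i, Y(Ω₂)=+0.000938-0.002717i
  term(m=-6) = -0.000206-0.000101i   from Y*(Ω₁)=+0.010201-0.009045i, Y(Ω₂)=-0.006370-0.015576i
  term(m=-5) = -0.002564-0.003262i   from Y*(Ω₁)=+0.053637+0.025430i, Y(Ω₂)=-0.062572-0.031147i
  term(m=-4) = -0.008538-0.038399i   from Y*(Ω₁)=-0.007499+0.187293i, Y(Ω₂)=-0.202868+0.053712i
  term(m=-3) = +0.041130-0.176780i   from Y*(Ω₁)=-0.387417+0.147014i, Y(Ω₂)=-0.244161+0.363653i
  term(m=-2) = +0.194257-0.242197i   from Y*(Ω₁)=-0.390537-0.406487i, Y(Ω₂)=+0.071079+0.546182i
  term(m=-1) = +0.042138-0.020220i   from Y*(Ω₁)=+0.098532-0.231305i, Y(Ω₂)=+0.139676+0.122677i
  term(m=+0) = +0.181870+0.000000i   from Y*(Ω₁)=-0.412051-0.000000i, Y(Ω₂)=-0.441378+0.000000i
  term(m=+1) = +0.042138+0.020220i   from Y*(Ω₁)=-0.098532-0.231305i, Y(Ω₂)=-0.139676+0.122677i
  term(m=+2) = +0.194257+0.242197i   from Y*(Ω₁)=-0.390537+0.406487i, Y(Ω₂)=+0.071079-0.546182i
  term(m=+3) = +0.041130+0.176780i   from Y*(Ω₁)=+0.387417+0.147014i, Y(Ω₂)=+0.244161+0.363653i
  term(m=+4) = -0.008538+0.038399i   from Y*(Ω₁)=-0.007499-0.187293i, Y(Ω₂)=-0.202868-0.053712i
  term(m=+5) = -0.002564+0.003262i   from Y*(Ω₁)=-0.053637+0.025430i, Y(Ω₂)=+0.062572-0.031147i
  term(m=+6) = -0.000206+0.000101i   from Y*(Ω₁)=+0.010201+0.009045i, Y(Ω₂)=-0.006370+0.015576i
  term(m=+7) = -0.000006+0.000000i   from Y*(Ω₁)=+0.000706-0.002111i, Y(Ω₂)=-0.000938-0.002717i
  term(m=+8) = -0.000000-0.000000i   from Y*(Ω₁)=-0.000229+0.000018i, Y(Ω₂)=+0.000269+0.000153i
Σ over m = +0.714291+0.000000i; ×(4π/17) → +0.528002+0.000000i. Real part: 0.528002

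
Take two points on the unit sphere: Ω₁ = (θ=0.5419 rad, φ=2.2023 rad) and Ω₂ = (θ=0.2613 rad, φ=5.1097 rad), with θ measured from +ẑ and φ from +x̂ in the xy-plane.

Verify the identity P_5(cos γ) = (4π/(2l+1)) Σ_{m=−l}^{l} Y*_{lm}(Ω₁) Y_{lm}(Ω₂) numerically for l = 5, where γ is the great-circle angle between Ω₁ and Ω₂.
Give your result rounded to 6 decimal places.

-0.362168

Summing Y*_{l m}(θ₁,φ₁)·Y_{l m}(θ₂,φ₂) over m ∈ [−5, 5]; prefactor 4π/(2·5+1) = 1.142397:
  m=-5: Y*=(0.000270, -0.016937)  Y=(0.000489, -0.000216)  product (-0.000004, -0.000008)
  m=-4: Y*=(-0.072647, 0.051380)  Y=(-0.000116, -0.006314)  product (0.000333, 0.000453)
  m=-3: Y*=(0.252255, 0.084636)  Y=(-0.041003, -0.016323)  product (-0.008962, -0.007588)
  m=-2: Y*=(-0.140645, -0.442429)  Y=(-0.137768, 0.140333)  product (0.081464, 0.041215)
  m=-1: Y*=(-0.198715, 0.271683)  Y=(0.199293, 0.474929)  product (-0.168633, -0.040231)
  m=+0: Y*=(-0.244342, -0.000000)  Y=(0.513302, 0.000000)  product (-0.125421, -0.000000)
  m=+1: Y*=(0.198715, 0.271683)  Y=(-0.199293, 0.474929)  product (-0.168633, 0.040231)
  m=+2: Y*=(-0.140645, 0.442429)  Y=(-0.137768, -0.140333)  product (0.081464, -0.041215)
  m=+3: Y*=(-0.252255, 0.084636)  Y=(0.041003, -0.016323)  product (-0.008962, 0.007588)
  m=+4: Y*=(-0.072647, -0.051380)  Y=(-0.000116, 0.006314)  product (0.000333, -0.000453)
  m=+5: Y*=(-0.000270, -0.016937)  Y=(-0.000489, -0.000216)  product (-0.000004, 0.000008)
Σ over m = (-0.317024, -0.000000); ×(4π/11) → (-0.362168, -0.000000). Real part: -0.362168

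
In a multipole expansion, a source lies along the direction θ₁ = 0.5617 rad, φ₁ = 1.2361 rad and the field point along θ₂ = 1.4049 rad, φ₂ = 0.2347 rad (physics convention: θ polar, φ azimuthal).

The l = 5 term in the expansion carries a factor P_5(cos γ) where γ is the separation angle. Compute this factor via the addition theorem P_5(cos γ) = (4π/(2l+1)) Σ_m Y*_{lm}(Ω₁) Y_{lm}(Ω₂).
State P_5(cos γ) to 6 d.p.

Expand P_5 via completeness: Σ_{m} conj(Y_{5,m}) at Ω₁ times Y_{5,m} at Ω₂ —
  m=-5: Y*=0.01979 - 0.00204j  Y=0.16759 - 0.39940j  product 0.00250 - 0.00825j
  m=-4: Y*=0.02299 - 0.09729j  Y=0.13548 - 0.18504j  product -0.01489 - 0.01743j
  m=-3: Y*=-0.24021 - 0.15285j  Y=-0.19088 + 0.16212j  product 0.07063 - 0.00977j
  m=-2: Y*=-0.36663 + 0.29010j  Y=-0.22293 + 0.11307j  product 0.04893 - 0.10613j
  m=-1: Y*=0.09788 + 0.28144j  Y=0.19473 - 0.04656j  product 0.03216 + 0.05025j
  m=+0: Y*=-0.27877 + 0.00000j  Y=0.25373 + 0.00000j  product -0.07073 + 0.00000j
  m=+1: Y*=-0.09788 + 0.28144j  Y=-0.19473 - 0.04656j  product 0.03216 - 0.05025j
  m=+2: Y*=-0.36663 - 0.29010j  Y=-0.22293 - 0.11307j  product 0.04893 + 0.10613j
  m=+3: Y*=0.24021 - 0.15285j  Y=0.19088 + 0.16212j  product 0.07063 + 0.00977j
  m=+4: Y*=0.02299 + 0.09729j  Y=0.13548 + 0.18504j  product -0.01489 + 0.01743j
  m=+5: Y*=-0.01979 - 0.00204j  Y=-0.16759 - 0.39940j  product 0.00250 + 0.00825j
Σ over m = 0.20794 + 0.00000j; ×(4π/11) → 0.23756 + 0.00000j. Real part: 0.237555

0.237555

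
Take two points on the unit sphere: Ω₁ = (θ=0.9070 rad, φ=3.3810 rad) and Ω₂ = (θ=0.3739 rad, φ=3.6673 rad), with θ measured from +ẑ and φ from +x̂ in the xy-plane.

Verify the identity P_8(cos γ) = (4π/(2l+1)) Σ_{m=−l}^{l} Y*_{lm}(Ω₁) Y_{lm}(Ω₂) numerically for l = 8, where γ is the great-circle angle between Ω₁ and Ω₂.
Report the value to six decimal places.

-0.268810

Expand P_8 via completeness: Σ_{m} conj(Y_{8,m}) at Ω₁ times Y_{8,m} at Ω₂ —
  [-8]  conj(Y_{8,-8})(Ω₁) = (-0.025787, 0.071876) ; Y_{8,-8}(Ω₂) = (-0.000079, 0.000143) ; Δ = (-0.000008, -0.000009)
  [-7]  conj(Y_{8,-7})(Ω₁) = (0.025054, -0.237604) ; Y_{8,-7}(Ω₂) = (0.001429, -0.000853) ; Δ = (-0.000167, -0.000361)
  [-6]  conj(Y_{8,-6})(Ω₁) = (0.056516, 0.418119) ; Y_{8,-6}(Ω₂) = (-0.010723, 0.000136) ; Δ = (-0.000663, -0.004476)
  [-5]  conj(Y_{8,-5})(Ω₁) = (-0.149395, -0.380921) ; Y_{8,-5}(Ω₂) = (0.042866, 0.024150) ; Δ = (0.002795, -0.019937)
  [-4]  conj(Y_{8,-4})(Ω₁) = (0.037203, 0.052872) ; Y_{8,-4}(Ω₂) = (-0.083327, -0.141555) ; Δ = (0.004384, -0.009672)
  [-3]  conj(Y_{8,-3})(Ω₁) = (0.247495, 0.216293) ; Y_{8,-3}(Ω₂) = (0.002445, 0.386567) ; Δ = (-0.083007, 0.096203)
  [-2]  conj(Y_{8,-2})(Ω₁) = (-0.223237, -0.115884) ; Y_{8,-2}(Ω₂) = (0.283437, -0.495744) ; Δ = (-0.120722, 0.077823)
  [-1]  conj(Y_{8,-1})(Ω₁) = (-0.218679, -0.053377) ; Y_{8,-1}(Ω₂) = (-0.277192, 0.160817) ; Δ = (0.069200, -0.020372)
  [+0]  conj(Y_{8,0})(Ω₁) = (0.289506, -0.000000) ; Y_{8,0}(Ω₂) = (-0.370549, 0.000000) ; Δ = (-0.107276, 0.000000)
  [+1]  conj(Y_{8,1})(Ω₁) = (0.218679, -0.053377) ; Y_{8,1}(Ω₂) = (0.277192, 0.160817) ; Δ = (0.069200, 0.020372)
  [+2]  conj(Y_{8,2})(Ω₁) = (-0.223237, 0.115884) ; Y_{8,2}(Ω₂) = (0.283437, 0.495744) ; Δ = (-0.120722, -0.077823)
  [+3]  conj(Y_{8,3})(Ω₁) = (-0.247495, 0.216293) ; Y_{8,3}(Ω₂) = (-0.002445, 0.386567) ; Δ = (-0.083007, -0.096203)
  [+4]  conj(Y_{8,4})(Ω₁) = (0.037203, -0.052872) ; Y_{8,4}(Ω₂) = (-0.083327, 0.141555) ; Δ = (0.004384, 0.009672)
  [+5]  conj(Y_{8,5})(Ω₁) = (0.149395, -0.380921) ; Y_{8,5}(Ω₂) = (-0.042866, 0.024150) ; Δ = (0.002795, 0.019937)
  [+6]  conj(Y_{8,6})(Ω₁) = (0.056516, -0.418119) ; Y_{8,6}(Ω₂) = (-0.010723, -0.000136) ; Δ = (-0.000663, 0.004476)
  [+7]  conj(Y_{8,7})(Ω₁) = (-0.025054, -0.237604) ; Y_{8,7}(Ω₂) = (-0.001429, -0.000853) ; Δ = (-0.000167, 0.000361)
  [+8]  conj(Y_{8,8})(Ω₁) = (-0.025787, -0.071876) ; Y_{8,8}(Ω₂) = (-0.000079, -0.000143) ; Δ = (-0.000008, 0.000009)
Total Σ_m = (-0.363651, 0.000000). Multiply by 0.739198: (-0.268810, 0.000000). P_8(cos γ) = -0.268810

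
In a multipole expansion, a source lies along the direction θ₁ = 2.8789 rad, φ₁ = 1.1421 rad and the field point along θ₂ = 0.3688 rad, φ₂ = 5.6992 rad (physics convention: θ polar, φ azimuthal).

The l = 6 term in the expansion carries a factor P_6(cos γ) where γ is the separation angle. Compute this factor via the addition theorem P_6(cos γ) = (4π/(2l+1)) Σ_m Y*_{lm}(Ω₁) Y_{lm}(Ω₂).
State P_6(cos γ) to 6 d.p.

Expand P_6 via completeness: Σ_{m} conj(Y_{6,m}) at Ω₁ times Y_{6,m} at Ω₂ —
  m=-6: Y*=(0.000125, 0.000080)  Y=(-0.000991, -0.000376)  product (-0.000000, -0.000000)
  m=-5: Y*=(-0.001604, 0.001034)  Y=(-0.009271, 0.002089)  product (0.000013, -0.000013)
  m=-4: Y*=(-0.002155, -0.014865)  Y=(-0.035770, 0.037249)  product (0.000631, 0.000451)
  m=-3: Y*=(0.076735, 0.022457)  Y=(-0.033697, 0.183969)  product (-0.006717, 0.013360)
  m=-2: Y*=(-0.185600, 0.214452)  Y=(0.171228, 0.401822)  product (-0.117951, -0.037858)
  m=-1: Y*=(-0.245752, -0.537699)  Y=(0.448285, 0.296262)  product (0.049133, -0.313849)
  m=+0: Y*=(0.401699, -0.000000)  Y=(0.002806, 0.000000)  product (0.001127, 0.000000)
  m=+1: Y*=(0.245752, -0.537699)  Y=(-0.448285, 0.296262)  product (0.049133, 0.313849)
  m=+2: Y*=(-0.185600, -0.214452)  Y=(0.171228, -0.401822)  product (-0.117951, 0.037858)
  m=+3: Y*=(-0.076735, 0.022457)  Y=(0.033697, 0.183969)  product (-0.006717, -0.013360)
  m=+4: Y*=(-0.002155, 0.014865)  Y=(-0.035770, -0.037249)  product (0.000631, -0.000451)
  m=+5: Y*=(0.001604, 0.001034)  Y=(0.009271, 0.002089)  product (0.000013, 0.000013)
  m=+6: Y*=(0.000125, -0.000080)  Y=(-0.000991, 0.000376)  product (-0.000000, 0.000000)
Σ over m = (-0.148657, 0.000000); ×(4π/13) → (-0.143699, 0.000000). Real part: -0.143699

-0.143699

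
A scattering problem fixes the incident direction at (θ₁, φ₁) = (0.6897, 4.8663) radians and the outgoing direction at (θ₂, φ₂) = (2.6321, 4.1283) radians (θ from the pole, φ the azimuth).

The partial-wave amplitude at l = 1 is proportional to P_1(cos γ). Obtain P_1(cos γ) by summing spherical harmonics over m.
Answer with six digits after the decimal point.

Expand P_1 via completeness: Σ_{m} conj(Y_{1,m}) at Ω₁ times Y_{1,m} at Ω₂ —
  m=-1: Y*=(0.033702, -0.217241)  Y=(-0.092923, 0.140573)  product (0.027407, 0.024924)
  m=+0: Y*=(0.376926, -0.000000)  Y=(-0.426546, 0.000000)  product (-0.160776, 0.000000)
  m=+1: Y*=(-0.033702, -0.217241)  Y=(0.092923, 0.140573)  product (0.027407, -0.024924)
Accumulated sum (-0.105963, 0.000000); after 4π/(2l+1) scaling, (-0.443858, 0.000000) ⇒ P_1 = -0.443858

-0.443858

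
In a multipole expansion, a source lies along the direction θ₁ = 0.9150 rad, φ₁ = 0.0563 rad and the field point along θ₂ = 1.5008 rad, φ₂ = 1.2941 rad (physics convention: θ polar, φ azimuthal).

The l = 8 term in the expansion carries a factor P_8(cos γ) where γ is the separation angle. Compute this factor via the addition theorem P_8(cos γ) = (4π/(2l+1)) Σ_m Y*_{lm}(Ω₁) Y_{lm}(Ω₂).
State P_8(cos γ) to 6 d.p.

Summing Y*_{l m}(θ₁,φ₁)·Y_{l m}(θ₂,φ₂) over m ∈ [−8, 8]; prefactor 4π/(2·8+1) = 0.739198:
  m=-8: (0.072246, 0.034934) × (-0.302957, 0.404555) = (-0.036020, 0.018644)  (running Σ = (-0.036020, 0.018644))
  m=-7: (0.228038, 0.094831) × (-0.132349, -0.050737) = (-0.025369, -0.024121)  (running Σ = (-0.061389, -0.005477))
  m=-6: (0.402948, 0.141541) × (-0.030680, 0.342332) = (-0.060816, 0.133600)  (running Σ = (-0.122206, 0.128123))
  m=-5: (0.383979, 0.111039) × (-0.161537, 0.030617) = (-0.065427, -0.006181)  (running Σ = (-0.187632, 0.121942))
  m=-4: (0.041569, 0.009523) × (0.131087, 0.261937) = (0.002955, 0.012137)  (running Σ = (-0.184678, 0.134079))
  m=-3: (-0.333411, -0.056855) × (-0.128609, 0.117599) = (0.049566, -0.031897)  (running Σ = (-0.135112, 0.102182))
  m=-2: (-0.231377, -0.026164) × (0.229916, 0.142038) = (-0.049481, -0.038880)  (running Σ = (-0.184593, 0.063302))
  m=-1: (0.242382, 0.013661) × (-0.048701, 0.171495) = (-0.014147, 0.040902)  (running Σ = (-0.198740, 0.104204))
  m=0: (0.273620, -0.000000) × (0.263527, 0.000000) = (0.072106, 0.000000)  (running Σ = (-0.126634, 0.104204))
  m=1: (-0.242382, 0.013661) × (0.048701, 0.171495) = (-0.014147, -0.040902)  (running Σ = (-0.140781, 0.063302))
  m=2: (-0.231377, 0.026164) × (0.229916, -0.142038) = (-0.049481, 0.038880)  (running Σ = (-0.190262, 0.102182))
  m=3: (0.333411, -0.056855) × (0.128609, 0.117599) = (0.049566, 0.031897)  (running Σ = (-0.140696, 0.134079))
  m=4: (0.041569, -0.009523) × (0.131087, -0.261937) = (0.002955, -0.012137)  (running Σ = (-0.137741, 0.121942))
  m=5: (-0.383979, 0.111039) × (0.161537, 0.030617) = (-0.065427, 0.006181)  (running Σ = (-0.203168, 0.128123))
  m=6: (0.402948, -0.141541) × (-0.030680, -0.342332) = (-0.060816, -0.133600)  (running Σ = (-0.263984, -0.005477))
  m=7: (-0.228038, 0.094831) × (0.132349, -0.050737) = (-0.025369, 0.024121)  (running Σ = (-0.289353, 0.018644))
  m=8: (0.072246, -0.034934) × (-0.302957, -0.404555) = (-0.036020, -0.018644)  (running Σ = (-0.325373, 0.000000))
Accumulated sum (-0.325373, 0.000000); after 4π/(2l+1) scaling, (-0.240515, 0.000000) ⇒ P_8 = -0.240515

-0.240515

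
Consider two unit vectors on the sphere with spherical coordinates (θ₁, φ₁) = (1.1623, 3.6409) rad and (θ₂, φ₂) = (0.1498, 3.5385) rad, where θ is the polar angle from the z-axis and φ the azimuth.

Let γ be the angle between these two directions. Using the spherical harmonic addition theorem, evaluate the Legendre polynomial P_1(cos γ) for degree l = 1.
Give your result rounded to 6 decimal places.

Summing Y*_{l m}(θ₁,φ₁)·Y_{l m}(θ₂,φ₂) over m ∈ [−1, 1]; prefactor 4π/(2·1+1) = 4.188790:
  term(m=-1) = (0.016263, 0.001671)   from Y*(Ω₁)=(-0.278357, -0.151817), Y(Ω₂)=(-0.047553, 0.019932)
  term(m=+0) = (0.093770, 0.000000)   from Y*(Ω₁)=(0.194087, -0.000000), Y(Ω₂)=(0.483131, 0.000000)
  term(m=+1) = (0.016263, -0.001671)   from Y*(Ω₁)=(0.278357, -0.151817), Y(Ω₂)=(0.047553, 0.019932)
Σ over m = (0.126295, 0.000000); ×(4π/3) → (0.529025, 0.000000). Real part: 0.529025

0.529025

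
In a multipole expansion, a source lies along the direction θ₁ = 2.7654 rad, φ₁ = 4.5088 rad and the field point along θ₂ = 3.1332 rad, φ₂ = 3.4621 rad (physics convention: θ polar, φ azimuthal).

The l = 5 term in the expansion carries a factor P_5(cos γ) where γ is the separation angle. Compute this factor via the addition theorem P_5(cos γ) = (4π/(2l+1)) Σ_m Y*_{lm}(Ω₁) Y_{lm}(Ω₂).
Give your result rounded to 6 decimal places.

Expand P_5 via completeness: Σ_{m} conj(Y_{5,m}) at Ω₁ times Y_{5,m} at Ω₂ —
  term(m=-5) = (0.000000, -0.000000)   from Y*(Ω₁)=(-0.002643, -0.001631), Y(Ω₂)=(0.000000, 0.000000)
  term(m=-4) = (-0.000000, -0.000000)   from Y*(Ω₁)=(-0.017067, 0.018086), Y(Ω₂)=(-0.000000, 0.000000)
  term(m=-3) = (-0.000000, 0.000000)   from Y*(Ω₁)=(0.066751, 0.095350), Y(Ω₂)=(-0.000001, 0.000001)
  term(m=-2) = (-0.000040, 0.000070)   from Y*(Ω₁)=(0.311606, -0.134389), Y(Ω₂)=(-0.000191, 0.000143)
  term(m=-1) = (0.005828, 0.010082)   from Y*(Ω₁)=(-0.109516, -0.530476), Y(Ω₂)=(-0.020404, 0.006773)
  term(m=+0) = (0.161660, 0.000000)   from Y*(Ω₁)=(-0.172878, -0.000000), Y(Ω₂)=(-0.935108, 0.000000)
  term(m=+1) = (0.005828, -0.010082)   from Y*(Ω₁)=(0.109516, -0.530476), Y(Ω₂)=(0.020404, 0.006773)
  term(m=+2) = (-0.000040, -0.000070)   from Y*(Ω₁)=(0.311606, 0.134389), Y(Ω₂)=(-0.000191, -0.000143)
  term(m=+3) = (-0.000000, -0.000000)   from Y*(Ω₁)=(-0.066751, 0.095350), Y(Ω₂)=(0.000001, 0.000001)
  term(m=+4) = (-0.000000, 0.000000)   from Y*(Ω₁)=(-0.017067, -0.018086), Y(Ω₂)=(-0.000000, -0.000000)
  term(m=+5) = (0.000000, 0.000000)   from Y*(Ω₁)=(0.002643, -0.001631), Y(Ω₂)=(-0.000000, 0.000000)
Σ over m = (0.173233, -0.000000); ×(4π/11) → (0.197901, -0.000000). Real part: 0.197901

0.197901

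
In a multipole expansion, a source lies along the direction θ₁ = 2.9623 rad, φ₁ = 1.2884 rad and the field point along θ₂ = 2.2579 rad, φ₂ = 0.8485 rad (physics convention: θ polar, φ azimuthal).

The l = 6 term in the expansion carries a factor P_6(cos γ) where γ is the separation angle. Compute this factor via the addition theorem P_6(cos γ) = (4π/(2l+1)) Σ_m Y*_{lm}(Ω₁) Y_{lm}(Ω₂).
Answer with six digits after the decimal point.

Addition theorem: P_6(cos γ) = (4π/13) Σ_m Y*_{lm}(Ω₁) Y_{lm}(Ω₂), m = −6…6:
  term(m=-6) = (-0.000001, 0.000001)   from Y*(Ω₁)=(0.000002, 0.000015), Y(Ω₂)=(0.038120, 0.095828)
  term(m=-5) = (-0.000051, 0.000070)   from Y*(Ω₁)=(-0.000293, -0.000047), Y(Ω₂)=(0.132722, -0.261353)
  term(m=-4) = (-0.000285, 0.001493)   from Y*(Ω₁)=(0.001487, -0.003149), Y(Ω₂)=(-0.422748, 0.109030)
  term(m=-3) = (0.001881, 0.007332)   from Y*(Ω₁)=(0.020841, 0.018412), Y(Ω₂)=(0.225237, 0.152804)
  term(m=-2) = (-0.016780, -0.020290)   from Y*(Ω₁)=(-0.126927, 0.080427), Y(Ω₂)=(0.022056, 0.173833)
  term(m=-1) = (-0.157310, -0.074039)   from Y*(Ω₁)=(-0.138765, -0.478253), Y(Ω₂)=(0.230818, -0.261955)
  term(m=+0) = (0.057927, 0.000000)   from Y*(Ω₁)=(0.701296, -0.000000), Y(Ω₂)=(0.082600, 0.000000)
  term(m=+1) = (-0.157310, 0.074039)   from Y*(Ω₁)=(0.138765, -0.478253), Y(Ω₂)=(-0.230818, -0.261955)
  term(m=+2) = (-0.016780, 0.020290)   from Y*(Ω₁)=(-0.126927, -0.080427), Y(Ω₂)=(0.022056, -0.173833)
  term(m=+3) = (0.001881, -0.007332)   from Y*(Ω₁)=(-0.020841, 0.018412), Y(Ω₂)=(-0.225237, 0.152804)
  term(m=+4) = (-0.000285, -0.001493)   from Y*(Ω₁)=(0.001487, 0.003149), Y(Ω₂)=(-0.422748, -0.109030)
  term(m=+5) = (-0.000051, -0.000070)   from Y*(Ω₁)=(0.000293, -0.000047), Y(Ω₂)=(-0.132722, -0.261353)
  term(m=+6) = (-0.000001, -0.000001)   from Y*(Ω₁)=(0.000002, -0.000015), Y(Ω₂)=(0.038120, -0.095828)
Accumulated sum (-0.287168, 0.000000); after 4π/(2l+1) scaling, (-0.277589, 0.000000) ⇒ P_6 = -0.277589

-0.277589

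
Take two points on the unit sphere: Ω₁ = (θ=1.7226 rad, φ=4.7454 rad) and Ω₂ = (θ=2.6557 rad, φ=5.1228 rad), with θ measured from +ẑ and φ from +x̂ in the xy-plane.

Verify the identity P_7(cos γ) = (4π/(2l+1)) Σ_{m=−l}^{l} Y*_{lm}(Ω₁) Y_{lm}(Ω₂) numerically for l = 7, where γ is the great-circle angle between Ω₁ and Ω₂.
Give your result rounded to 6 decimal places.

0.312421

Expand P_7 via completeness: Σ_{m} conj(Y_{7,m}) at Ω₁ times Y_{7,m} at Ω₂ —
  m=-7: Y*=(-0.105615, 0.448891)  Y=(-0.000643, 0.002335)  product (-0.000980, -0.000535)
  m=-6: Y*=(0.258801, 0.051941)  Y=(-0.013353, -0.010779)  product (-0.002896, -0.003483)
  m=-5: Y*=(-0.039985, 0.240051)  Y=(0.066209, -0.034575)  product (0.005652, 0.017276)
  m=-4: Y*=(0.283880, 0.037704)  Y=(0.015654, 0.220581)  product (-0.003873, 0.063209)
  m=-3: Y*=(-0.016540, 0.166470)  Y=(-0.412455, -0.145698)  product (0.031076, -0.066251)
  m=-2: Y*=(0.289725, 0.019156)  Y=(0.337655, -0.362466)  product (0.104770, -0.098547)
  m=-1: Y*=(-0.004515, 0.136721)  Y=(0.035771, 0.082209)  product (-0.011401, 0.004519)
  m=+0: Y*=(0.290718, -0.000000)  Y=(0.441075, 0.000000)  product (0.128228, 0.000000)
  m=+1: Y*=(0.004515, 0.136721)  Y=(-0.035771, 0.082209)  product (-0.011401, -0.004519)
  m=+2: Y*=(0.289725, -0.019156)  Y=(0.337655, 0.362466)  product (0.104770, 0.098547)
  m=+3: Y*=(0.016540, 0.166470)  Y=(0.412455, -0.145698)  product (0.031076, 0.066251)
  m=+4: Y*=(0.283880, -0.037704)  Y=(0.015654, -0.220581)  product (-0.003873, -0.063209)
  m=+5: Y*=(0.039985, 0.240051)  Y=(-0.066209, -0.034575)  product (0.005652, -0.017276)
  m=+6: Y*=(0.258801, -0.051941)  Y=(-0.013353, 0.010779)  product (-0.002896, 0.003483)
  m=+7: Y*=(0.105615, 0.448891)  Y=(0.000643, 0.002335)  product (-0.000980, 0.000535)
Accumulated sum (0.372925, -0.000000); after 4π/(2l+1) scaling, (0.312421, -0.000000) ⇒ P_7 = 0.312421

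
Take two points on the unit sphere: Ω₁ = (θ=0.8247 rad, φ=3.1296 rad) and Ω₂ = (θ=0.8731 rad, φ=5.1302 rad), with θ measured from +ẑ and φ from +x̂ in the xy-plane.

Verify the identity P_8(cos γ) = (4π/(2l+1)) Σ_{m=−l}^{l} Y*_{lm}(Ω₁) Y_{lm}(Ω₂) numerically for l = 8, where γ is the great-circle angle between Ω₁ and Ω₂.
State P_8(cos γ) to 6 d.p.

Term-by-term m-sum for l=8 (normalisation 4π/17 = 0.739198):
  term(m=-8) = -0.00256 + 0.00078j   from Y*(Ω₁)=0.04339 - 0.00418j, Y(Ω₂)=-0.06007 + 0.01223j
  term(m=-7) = 0.00439 - 0.03284j   from Y*(Ω₁)=-0.16059 + 0.01351j, Y(Ω₂)=-0.04424 + 0.20075j
  term(m=-6) = 0.11679 + 0.07367j   from Y*(Ω₁)=0.34802 - 0.02509j, Y(Ω₂)=0.31866 + 0.23466j
  term(m=-5) = -0.17009 + 0.11101j   from Y*(Ω₁)=-0.46016 + 0.02763j, Y(Ω₂)=0.38273 - 0.21825j
  term(m=-4) = -0.00642 - 0.04294j   from Y*(Ω₁)=0.27700 - 0.01330j, Y(Ω₂)=-0.01570 - 0.15577j
  term(m=-3) = 0.04337 + 0.01254j   from Y*(Ω₁)=0.16431 - 0.00591j, Y(Ω₂)=0.26089 + 0.08569j
  term(m=-2) = -0.07850 + 0.09111j   from Y*(Ω₁)=-0.37655 + 0.00903j, Y(Ω₂)=0.21416 - 0.23683j
  term(m=-1) = 0.00039 + 0.00086j   from Y*(Ω₁)=0.00680 - 0.00008j, Y(Ω₂)=0.05626 + 0.12673j
  term(m=+0) = 0.12660 + 0.00000j   from Y*(Ω₁)=0.36991 + 0.00000j, Y(Ω₂)=0.34224 + 0.00000j
  term(m=+1) = 0.00039 - 0.00086j   from Y*(Ω₁)=-0.00680 - 0.00008j, Y(Ω₂)=-0.05626 + 0.12673j
  term(m=+2) = -0.07850 - 0.09111j   from Y*(Ω₁)=-0.37655 - 0.00903j, Y(Ω₂)=0.21416 + 0.23683j
  term(m=+3) = 0.04337 - 0.01254j   from Y*(Ω₁)=-0.16431 - 0.00591j, Y(Ω₂)=-0.26089 + 0.08569j
  term(m=+4) = -0.00642 + 0.04294j   from Y*(Ω₁)=0.27700 + 0.01330j, Y(Ω₂)=-0.01570 + 0.15577j
  term(m=+5) = -0.17009 - 0.11101j   from Y*(Ω₁)=0.46016 + 0.02763j, Y(Ω₂)=-0.38273 - 0.21825j
  term(m=+6) = 0.11679 - 0.07367j   from Y*(Ω₁)=0.34802 + 0.02509j, Y(Ω₂)=0.31866 - 0.23466j
  term(m=+7) = 0.00439 + 0.03284j   from Y*(Ω₁)=0.16059 + 0.01351j, Y(Ω₂)=0.04424 + 0.20075j
  term(m=+8) = -0.00256 - 0.00078j   from Y*(Ω₁)=0.04339 + 0.00418j, Y(Ω₂)=-0.06007 - 0.01223j
Total Σ_m = -0.05864 - 0.00000j. Multiply by 0.739198: -0.04335 - 0.00000j. P_8(cos γ) = -0.043350

-0.043350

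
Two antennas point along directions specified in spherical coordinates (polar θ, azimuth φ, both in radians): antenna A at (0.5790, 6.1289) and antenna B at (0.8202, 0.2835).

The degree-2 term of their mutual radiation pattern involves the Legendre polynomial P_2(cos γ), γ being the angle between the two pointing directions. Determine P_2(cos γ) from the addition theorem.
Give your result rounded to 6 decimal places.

Addition theorem: P_2(cos γ) = (4π/5) Σ_m Y*_{lm}(Ω₁) Y_{lm}(Ω₂), m = −2…2:
  [-2]  conj(Y_{2,-2})(Ω₁) = 0.11019 - 0.03512j ; Y_{2,-2}(Ω₂) = 0.17424 - 0.11095j ; Δ = 0.01530 - 0.01835j
  [-1]  conj(Y_{2,-1})(Ω₁) = 0.34963 - 0.05437j ; Y_{2,-1}(Ω₂) = 0.36996 - 0.10779j ; Δ = 0.12349 - 0.05780j
  [+0]  conj(Y_{2,0})(Ω₁) = 0.34749 + 0.00000j ; Y_{2,0}(Ω₂) = 0.12479 + 0.00000j ; Δ = 0.04336 + 0.00000j
  [+1]  conj(Y_{2,1})(Ω₁) = -0.34963 - 0.05437j ; Y_{2,1}(Ω₂) = -0.36996 - 0.10779j ; Δ = 0.12349 + 0.05780j
  [+2]  conj(Y_{2,2})(Ω₁) = 0.11019 + 0.03512j ; Y_{2,2}(Ω₂) = 0.17424 + 0.11095j ; Δ = 0.01530 + 0.01835j
Σ over m = 0.32094 + 0.00000j; ×(4π/5) → 0.80662 + 0.00000j. Real part: 0.806616

0.806616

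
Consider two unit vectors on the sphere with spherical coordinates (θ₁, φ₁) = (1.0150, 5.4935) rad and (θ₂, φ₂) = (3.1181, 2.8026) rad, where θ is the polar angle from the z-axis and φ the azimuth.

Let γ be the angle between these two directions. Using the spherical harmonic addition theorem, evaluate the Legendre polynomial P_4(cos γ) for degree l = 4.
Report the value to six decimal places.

Addition theorem: P_4(cos γ) = (4π/9) Σ_m Y*_{lm}(Ω₁) Y_{lm}(Ω₂), m = −4…4:
  [-4]  conj(Y_{4,-4})(Ω₁) = -0.230407+0.003952i ; Y_{4,-4}(Ω₂) = +0.000000+0.000000i ; Δ = -0.000000-0.000000i
  [-3]  conj(Y_{4,-3})(Ω₁) = -0.289915-0.282552i ; Y_{4,-3}(Ω₂) = +0.000009+0.000014i ; Δ = +0.000001-0.000006i
  [-2]  conj(Y_{4,-2})(Ω₁) = -0.001964-0.229001i ; Y_{4,-2}(Ω₂) = +0.000862+0.000694i ; Δ = +0.000157-0.000199i
  [-1]  conj(Y_{4,-1})(Ω₁) = -0.156952+0.158303i ; Y_{4,-1}(Ω₂) = +0.041870+0.014764i ; Δ = -0.008909+0.004311i
  [+0]  conj(Y_{4,0})(Ω₁) = -0.279178-0.000000i ; Y_{4,0}(Ω₂) = +0.843951+0.000000i ; Δ = -0.235612-0.000000i
  [+1]  conj(Y_{4,1})(Ω₁) = +0.156952+0.158303i ; Y_{4,1}(Ω₂) = -0.041870+0.014764i ; Δ = -0.008909-0.004311i
  [+2]  conj(Y_{4,2})(Ω₁) = -0.001964+0.229001i ; Y_{4,2}(Ω₂) = +0.000862-0.000694i ; Δ = +0.000157+0.000199i
  [+3]  conj(Y_{4,3})(Ω₁) = +0.289915-0.282552i ; Y_{4,3}(Ω₂) = -0.000009+0.000014i ; Δ = +0.000001+0.000006i
  [+4]  conj(Y_{4,4})(Ω₁) = -0.230407-0.003952i ; Y_{4,4}(Ω₂) = +0.000000-0.000000i ; Δ = -0.000000+0.000000i
Total Σ_m = -0.253112-0.000000i. Multiply by 1.396263: -0.353411-0.000000i. P_4(cos γ) = -0.353411

-0.353411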